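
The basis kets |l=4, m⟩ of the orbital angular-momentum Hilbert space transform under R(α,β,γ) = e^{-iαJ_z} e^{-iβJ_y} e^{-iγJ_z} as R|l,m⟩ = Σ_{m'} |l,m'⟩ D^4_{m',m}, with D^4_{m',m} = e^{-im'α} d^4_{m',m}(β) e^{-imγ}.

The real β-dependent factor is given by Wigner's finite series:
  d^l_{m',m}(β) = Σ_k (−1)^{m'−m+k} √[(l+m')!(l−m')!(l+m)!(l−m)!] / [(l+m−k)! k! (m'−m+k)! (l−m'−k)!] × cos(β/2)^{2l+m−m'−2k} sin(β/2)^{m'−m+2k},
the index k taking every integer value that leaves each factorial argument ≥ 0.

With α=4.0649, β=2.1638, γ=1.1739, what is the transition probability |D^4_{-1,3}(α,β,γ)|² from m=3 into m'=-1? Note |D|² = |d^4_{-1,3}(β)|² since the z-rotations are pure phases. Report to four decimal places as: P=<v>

P=0.1918

D^4_{-1,3}(4.0649,2.1638,1.1739) = e^{-i·-1·4.0649}·d^4_{-1,3}(2.1638)·e^{-i·3·1.1739}. Compute d first:
With c≡cos(β/2)=0.469652 and s≡sin(β/2)=0.882852, N=[6·120·5040·1]^{1/2}=1904.940944
k∈{4,5} keeps every argument non-negative
  k=4: (−1)^0·1904.9409/(144)·0.4697^4·0.8829^4 = +0.390998
  k=5: (−1)^1·1904.9409/(240)·0.4697^2·0.8829^6 = -0.828989
d^4_{-1,3}(2.1638) = +0.390998 -0.828989 = -0.437992
|D^4_{-1,3}|² = |d^4_{-1,3}(β)|² = (-0.437992)² = 0.191837 (the z-rotation phases have unit modulus)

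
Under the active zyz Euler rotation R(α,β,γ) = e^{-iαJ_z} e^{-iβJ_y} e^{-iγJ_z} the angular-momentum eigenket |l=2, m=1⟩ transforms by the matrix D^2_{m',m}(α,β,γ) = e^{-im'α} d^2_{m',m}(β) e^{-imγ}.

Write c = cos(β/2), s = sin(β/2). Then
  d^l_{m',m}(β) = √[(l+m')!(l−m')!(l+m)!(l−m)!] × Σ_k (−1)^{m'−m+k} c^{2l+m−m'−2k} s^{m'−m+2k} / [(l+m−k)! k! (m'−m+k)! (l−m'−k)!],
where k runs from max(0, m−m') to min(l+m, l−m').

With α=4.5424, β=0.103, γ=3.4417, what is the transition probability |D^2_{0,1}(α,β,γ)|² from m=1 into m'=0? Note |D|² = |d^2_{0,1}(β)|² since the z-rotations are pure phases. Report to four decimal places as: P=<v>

P=0.0157

Split into d^2_{0,1}(β=0.103) × two z-phases.
c=cos(0.103/2)=0.998674, s=sin(0.103/2)=0.051477; N=√[2·2·6·1]=4.898979
k∈{1,2} keeps every argument non-negative
  k=1: (−1)^0·4.8990/(2)·0.9987^3·0.0515^1 = +0.125592
  k=2: (−1)^1·4.8990/(2)·0.9987^1·0.0515^3 = -0.000334
d^2_{0,1}(0.103) = +0.125592 -0.000334 = +0.125258
|D^2_{0,1}|² = |d^2_{0,1}(β)|² = (+0.125258)² = 0.015690 (the z-rotation phases have unit modulus)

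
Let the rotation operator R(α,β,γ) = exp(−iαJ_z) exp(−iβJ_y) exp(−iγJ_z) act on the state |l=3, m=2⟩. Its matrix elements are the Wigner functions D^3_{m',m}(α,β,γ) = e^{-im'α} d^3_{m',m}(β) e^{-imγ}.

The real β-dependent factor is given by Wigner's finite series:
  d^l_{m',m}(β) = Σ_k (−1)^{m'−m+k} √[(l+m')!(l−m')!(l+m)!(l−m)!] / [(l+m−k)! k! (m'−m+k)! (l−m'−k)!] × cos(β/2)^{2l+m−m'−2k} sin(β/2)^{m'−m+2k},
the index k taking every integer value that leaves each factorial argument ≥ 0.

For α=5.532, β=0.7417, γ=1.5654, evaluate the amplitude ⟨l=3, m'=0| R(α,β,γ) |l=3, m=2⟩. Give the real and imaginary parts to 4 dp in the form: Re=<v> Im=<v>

Split into d^3_{0,2}(β=0.7417) × two z-phases.
Half-angle: c=0.932020, s=0.362408. N=√(6·6·120·1)=65.726707
The bounds max(0,m−m')=2 and min(l+m,l−m')=3 give 2 terms
  k=2: (−1)^0·65.7267/(12)·0.9320^4·0.3624^2 = +0.542820
  k=3: (−1)^1·65.7267/(12)·0.9320^2·0.3624^4 = -0.082073
d^3_{0,2}(0.7417) = +0.542820 -0.082073 = +0.460747
Attach z-rotation phases: D = e^{-i(0)(5.532)}·(+0.460747)·e^{-i(2)(1.5654)} = -0.460720-0.004973i

Re=-0.4607 Im=-0.0050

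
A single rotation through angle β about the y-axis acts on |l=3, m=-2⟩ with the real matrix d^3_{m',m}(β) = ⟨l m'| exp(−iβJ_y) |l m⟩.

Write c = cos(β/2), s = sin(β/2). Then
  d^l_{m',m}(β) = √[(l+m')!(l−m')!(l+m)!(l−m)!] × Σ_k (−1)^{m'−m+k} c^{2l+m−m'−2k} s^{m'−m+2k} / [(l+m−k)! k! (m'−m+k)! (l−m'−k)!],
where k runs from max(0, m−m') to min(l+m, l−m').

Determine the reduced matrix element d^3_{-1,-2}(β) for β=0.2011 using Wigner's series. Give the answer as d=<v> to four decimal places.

d=-0.3032

d^3_{-1,-2}(β=0.2011) via Wigner's sum:
With c≡cos(β/2)=0.994949 and s≡sin(β/2)=0.100381, N=[2·24·1·120]^{1/2}=75.894664
Admissible k: 0..1 (factorial args all ≥0)
  k=0: (−1)^1·75.8947/(24)·0.9949^5·0.1004^1 = -0.309496
  k=1: (−1)^2·75.8947/(12)·0.9949^3·0.1004^3 = +0.006301
d^3_{-1,-2}(0.2011) = -0.309496 +0.006301 = -0.303195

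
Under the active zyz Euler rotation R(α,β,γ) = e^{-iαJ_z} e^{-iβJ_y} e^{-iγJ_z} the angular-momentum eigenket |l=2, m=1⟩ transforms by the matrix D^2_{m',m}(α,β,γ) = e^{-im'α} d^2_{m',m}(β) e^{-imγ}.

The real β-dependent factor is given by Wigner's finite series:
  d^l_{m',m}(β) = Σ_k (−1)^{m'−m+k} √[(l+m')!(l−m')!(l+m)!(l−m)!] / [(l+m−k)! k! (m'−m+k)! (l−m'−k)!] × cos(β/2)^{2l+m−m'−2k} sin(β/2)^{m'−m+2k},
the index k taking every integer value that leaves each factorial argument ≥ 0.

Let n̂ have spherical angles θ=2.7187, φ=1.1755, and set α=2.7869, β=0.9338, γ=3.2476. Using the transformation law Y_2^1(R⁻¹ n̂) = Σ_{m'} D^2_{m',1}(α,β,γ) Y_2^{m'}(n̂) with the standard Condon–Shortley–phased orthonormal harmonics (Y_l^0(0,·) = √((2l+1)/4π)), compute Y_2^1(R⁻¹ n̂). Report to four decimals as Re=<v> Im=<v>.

Need the full column D^2_{m',1} for m'=−2..2 at α=2.7869, β=0.9338, γ=3.2476.
cos(β/2)=0.892968, sin(β/2)=0.450120
d^2_{-2,1}: single k=3 term ⇒ +0.162874;  D = -0.111664+0.118571i
d^2_{-1,1}: k∈[2..3] ⇒ +0.484674 -0.041050 = +0.443624;  D = +0.397373-0.197224i
d^2_{0,1}: k∈[1..2] ⇒ +0.785076 -0.199479 = +0.585597;  D = -0.582310+0.061961i
d^2_{1,1}: k∈[0..1] ⇒ +0.635834 -0.484674 = +0.151159;  D = +0.146509+0.037205i
d^2_{2,1}: single k=0 term ⇒ -0.641012;  D = +0.527824+0.363728i
Y_2^{m'}(θ=2.7187,φ=1.1755) and Σ D·Y over m':
  (-0.1117+0.1186i)·(-0.0458-0.0462i)  (+0.3974-0.1972i)·(-0.1113+0.2668i)  (-0.5823+0.0620i)·(+0.4714+0.0000i)  (+0.1465+0.0372i)·(+0.1113+0.2668i)  (+0.5278+0.3637i)·(-0.0458+0.0462i)
Y_2^1(R⁻¹ n̂) = -0.290128+0.207932i

Re=-0.2901 Im=0.2079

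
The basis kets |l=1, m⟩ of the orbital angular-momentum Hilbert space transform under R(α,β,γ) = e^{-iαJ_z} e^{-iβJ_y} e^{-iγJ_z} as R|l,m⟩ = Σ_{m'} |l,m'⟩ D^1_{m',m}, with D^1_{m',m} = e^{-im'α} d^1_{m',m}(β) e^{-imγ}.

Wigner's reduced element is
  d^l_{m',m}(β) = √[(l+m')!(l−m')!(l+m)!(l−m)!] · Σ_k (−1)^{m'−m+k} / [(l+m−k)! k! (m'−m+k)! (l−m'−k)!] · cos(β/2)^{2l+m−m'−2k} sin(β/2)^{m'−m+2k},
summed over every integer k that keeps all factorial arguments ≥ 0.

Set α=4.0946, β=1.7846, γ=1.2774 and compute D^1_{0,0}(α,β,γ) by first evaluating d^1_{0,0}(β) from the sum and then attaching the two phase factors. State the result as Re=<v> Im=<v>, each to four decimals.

Re=-0.2122 Im=0.0000

D^1_{0,0}(4.0946,1.7846,1.2774) = e^{-i·0·4.0946}·d^1_{0,0}(1.7846)·e^{-i·0·1.2774}. Compute d first:
With c≡cos(β/2)=0.627623 and s≡sin(β/2)=0.778517, N=[1·1·1·1]^{1/2}=1.000000
The bounds max(0,m−m')=0 and min(l+m,l−m')=1 give 2 terms
  k=0: (−1)^0·1.0000/(1)·0.6276^2·0.7785^0 = +0.393911
  k=1: (−1)^1·1.0000/(1)·0.6276^0·0.7785^2 = -0.606089
d^1_{0,0}(1.7846) = +0.393911 -0.606089 = -0.212178
Phases: e^{-i·(0)·4.0946}=+1.000000+0.000000i, e^{-i·(0)·1.2774}=+1.000000+0.000000i ⇒ D=-0.212178+0.000000i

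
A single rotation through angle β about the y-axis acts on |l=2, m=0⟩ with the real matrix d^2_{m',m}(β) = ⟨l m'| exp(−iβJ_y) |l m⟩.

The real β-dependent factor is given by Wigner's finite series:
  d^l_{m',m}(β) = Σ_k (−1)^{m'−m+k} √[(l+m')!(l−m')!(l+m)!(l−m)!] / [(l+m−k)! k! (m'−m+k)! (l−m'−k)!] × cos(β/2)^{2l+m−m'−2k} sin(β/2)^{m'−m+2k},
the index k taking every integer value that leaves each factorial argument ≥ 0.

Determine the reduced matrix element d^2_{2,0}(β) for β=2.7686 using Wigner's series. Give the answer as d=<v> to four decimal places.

d^2_{2,0}(β=2.7686) via Wigner's sum:
With c≡cos(β/2)=0.185417 and s≡sin(β/2)=0.982660, N=[24·1·2·2]^{1/2}=9.797959
Admissible k: 0..0 (factorial args all ≥0)
  k=0: (−1)^2·9.7980/(4)·0.1854^2·0.9827^2 = +0.081317
d^2_{2,0}(2.7686) = +0.081317

d=0.0813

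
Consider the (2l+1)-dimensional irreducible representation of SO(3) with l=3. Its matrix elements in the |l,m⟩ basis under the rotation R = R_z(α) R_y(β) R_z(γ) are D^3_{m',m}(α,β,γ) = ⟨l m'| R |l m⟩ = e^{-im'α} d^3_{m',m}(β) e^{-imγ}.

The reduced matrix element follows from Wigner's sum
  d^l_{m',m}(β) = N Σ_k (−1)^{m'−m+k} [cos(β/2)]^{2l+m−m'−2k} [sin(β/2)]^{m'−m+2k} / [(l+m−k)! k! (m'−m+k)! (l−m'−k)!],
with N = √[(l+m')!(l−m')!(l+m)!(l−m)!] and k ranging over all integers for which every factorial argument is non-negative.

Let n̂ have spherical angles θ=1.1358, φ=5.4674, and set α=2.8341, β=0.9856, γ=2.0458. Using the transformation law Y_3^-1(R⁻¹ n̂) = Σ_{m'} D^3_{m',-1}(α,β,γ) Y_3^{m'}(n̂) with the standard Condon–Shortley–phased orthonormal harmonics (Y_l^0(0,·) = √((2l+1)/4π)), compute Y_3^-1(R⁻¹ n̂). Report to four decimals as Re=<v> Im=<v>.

Need the full column D^3_{m',-1} for m'=−3..3 at α=2.8341, β=0.9856, γ=2.0458.
cos(β/2)=0.881012, sin(β/2)=0.473095
d^3_{-3,-1}: single k=2 term ⇒ +0.522238;  D = -0.225967-0.470820i
d^3_{-2,-1}: k∈[1..2] ⇒ +0.794065 -0.457951 = +0.336114;  D = +0.046896+0.332827i
d^3_{-1,-1}: k∈[0..2] ⇒ +0.467617 -1.078729 +0.233296 = -0.377817;  D = -0.062993+0.372529i
d^3_{0,-1}: k∈[0..2] ⇒ -0.869855 +0.752490 -0.072329 = -0.189694;  D = +0.086755-0.168693i
d^3_{1,-1}: k∈[0..2] ⇒ +0.809047 -0.311061 +0.011212 = +0.509198;  D = +0.359011-0.361101i
d^3_{2,-1}: k∈[0..1] ⇒ -0.457951 +0.066027 = -0.391924;  D = +0.347488-0.181263i
d^3_{3,-1}: single k=0 term ⇒ +0.150592;  D = +0.148336-0.025969i
Y_3^{m'}(θ=1.1358,φ=5.4674) and Σ D·Y over m':
  (-0.2260-0.4708i)·(-0.2392+0.1991i)  (+0.0469+0.3328i)·(-0.0215+0.3535i)  (-0.0630+0.3725i)·(-0.0225-0.0239i)  (+0.0868-0.1687i)·(-0.3321+0.0000i)  (+0.3590-0.3611i)·(+0.0225-0.0239i)  (+0.3475-0.1813i)·(-0.0215-0.3535i)  (+0.1483-0.0260i)·(+0.2392+0.1991i)
Y_3^-1(R⁻¹ n̂) = -0.020855+0.013834i

Re=-0.0209 Im=0.0138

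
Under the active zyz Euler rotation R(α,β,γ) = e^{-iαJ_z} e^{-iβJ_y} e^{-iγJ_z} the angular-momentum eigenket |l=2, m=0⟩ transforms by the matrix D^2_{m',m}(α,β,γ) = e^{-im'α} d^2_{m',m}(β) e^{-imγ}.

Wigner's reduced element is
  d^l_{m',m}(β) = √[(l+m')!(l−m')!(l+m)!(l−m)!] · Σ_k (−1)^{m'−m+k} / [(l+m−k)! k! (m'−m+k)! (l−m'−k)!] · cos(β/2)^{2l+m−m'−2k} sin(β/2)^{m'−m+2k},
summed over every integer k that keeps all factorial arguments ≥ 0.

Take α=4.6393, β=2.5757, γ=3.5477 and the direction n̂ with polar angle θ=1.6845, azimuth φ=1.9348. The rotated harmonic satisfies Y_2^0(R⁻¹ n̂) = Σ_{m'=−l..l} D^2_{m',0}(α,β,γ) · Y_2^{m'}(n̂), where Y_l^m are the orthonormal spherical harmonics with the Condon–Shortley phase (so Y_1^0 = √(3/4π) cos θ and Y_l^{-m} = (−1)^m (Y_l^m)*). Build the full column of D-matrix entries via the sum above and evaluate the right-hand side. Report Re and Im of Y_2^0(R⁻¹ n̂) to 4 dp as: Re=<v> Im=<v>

Need the full column D^2_{m',0} for m'=−2..2 at α=4.6393, β=2.5757, γ=3.5477.
cos(β/2)=0.279186, sin(β/2)=0.960237
d^2_{-2,0}: single k=2 term ⇒ +0.176043;  D = -0.174166+0.025642i
d^2_{-1,0}: k∈[1..2] ⇒ +0.051184 -0.605487 = -0.554303;  D = +0.040477+0.552823i
d^2_{0,0}: k∈[0..2] ⇒ +0.006075 -0.287478 +0.850186 = +0.568783;  D = +0.568783+0.000000i
d^2_{1,0}: k∈[0..1] ⇒ -0.051184 +0.605487 = +0.554303;  D = -0.040477+0.552823i
d^2_{2,0}: single k=0 term ⇒ +0.176043;  D = -0.174166-0.025642i
Y_2^{m'}(θ=1.6845,φ=1.9348) and Σ D·Y over m':
  (-0.1742+0.0256i)·(-0.2846+0.2537i)  (+0.0405+0.5528i)·(+0.0310+0.0814i)  (+0.5688+0.0000i)·(-0.3032+0.0000i)  (-0.0405+0.5528i)·(-0.0310+0.0814i)  (-0.1742-0.0256i)·(-0.2846-0.2537i)
Y_2^0(R⁻¹ n̂) = -0.173791+0.000000i

Re=-0.1738 Im=0.0000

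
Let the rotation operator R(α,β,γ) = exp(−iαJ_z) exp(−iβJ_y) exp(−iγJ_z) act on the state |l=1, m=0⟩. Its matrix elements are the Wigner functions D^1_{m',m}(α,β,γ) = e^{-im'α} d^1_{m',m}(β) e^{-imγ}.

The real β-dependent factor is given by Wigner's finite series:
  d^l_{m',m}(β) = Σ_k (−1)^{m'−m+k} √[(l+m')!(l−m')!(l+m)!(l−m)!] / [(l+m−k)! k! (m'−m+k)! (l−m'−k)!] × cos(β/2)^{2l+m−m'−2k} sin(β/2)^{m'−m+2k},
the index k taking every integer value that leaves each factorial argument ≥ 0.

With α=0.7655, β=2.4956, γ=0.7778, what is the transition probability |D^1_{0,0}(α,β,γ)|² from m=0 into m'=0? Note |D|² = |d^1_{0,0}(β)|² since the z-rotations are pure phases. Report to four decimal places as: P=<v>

P=0.6376

First d^1_{0,0}(β=2.4956), then the phase factors e^{-i(0)α} and e^{-i(0)γ}:
With c≡cos(β/2)=0.317409 and s≡sin(β/2)=0.948289, N=[1·1·1·1]^{1/2}=1.000000
k∈{0,1} keeps every argument non-negative
  k=0: (−1)^0·1.0000/(1)·0.3174^2·0.9483^0 = +0.100749
  k=1: (−1)^1·1.0000/(1)·0.3174^0·0.9483^2 = -0.899251
d^1_{0,0}(2.4956) = +0.100749 -0.899251 = -0.798503
|D^1_{0,0}|² = |d^1_{0,0}(β)|² = (-0.798503)² = 0.637606 (the z-rotation phases have unit modulus)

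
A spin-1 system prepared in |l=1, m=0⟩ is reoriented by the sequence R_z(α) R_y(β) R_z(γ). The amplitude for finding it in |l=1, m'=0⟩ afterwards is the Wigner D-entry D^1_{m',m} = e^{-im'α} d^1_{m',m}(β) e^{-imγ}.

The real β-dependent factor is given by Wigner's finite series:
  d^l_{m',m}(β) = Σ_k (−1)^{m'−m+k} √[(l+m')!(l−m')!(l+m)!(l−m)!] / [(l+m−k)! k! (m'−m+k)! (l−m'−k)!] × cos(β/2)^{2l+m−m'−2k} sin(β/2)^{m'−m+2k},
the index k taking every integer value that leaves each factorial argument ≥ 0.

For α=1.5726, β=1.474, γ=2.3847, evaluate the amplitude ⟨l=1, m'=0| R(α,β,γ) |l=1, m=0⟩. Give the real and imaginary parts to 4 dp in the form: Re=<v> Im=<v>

Re=0.0966 Im=0.0000

D^1_{0,0}(1.5726,1.474,2.3847) = e^{-i·0·1.5726}·d^1_{0,0}(1.474)·e^{-i·0·2.3847}. Compute d first:
With c≡cos(β/2)=0.740488 and s≡sin(β/2)=0.672069, N=[1·1·1·1]^{1/2}=1.000000
Admissible k: 0..1 (factorial args all ≥0)
  k=0: (−1)^0·1.0000/(1)·0.7405^2·0.6721^0 = +0.548323
  k=1: (−1)^1·1.0000/(1)·0.7405^0·0.6721^2 = -0.451677
d^1_{0,0}(1.474) = +0.548323 -0.451677 = +0.096645
D = (+1.000000+0.000000i)·(+0.096645)·(+1.000000+0.000000i) = +0.096645+0.000000i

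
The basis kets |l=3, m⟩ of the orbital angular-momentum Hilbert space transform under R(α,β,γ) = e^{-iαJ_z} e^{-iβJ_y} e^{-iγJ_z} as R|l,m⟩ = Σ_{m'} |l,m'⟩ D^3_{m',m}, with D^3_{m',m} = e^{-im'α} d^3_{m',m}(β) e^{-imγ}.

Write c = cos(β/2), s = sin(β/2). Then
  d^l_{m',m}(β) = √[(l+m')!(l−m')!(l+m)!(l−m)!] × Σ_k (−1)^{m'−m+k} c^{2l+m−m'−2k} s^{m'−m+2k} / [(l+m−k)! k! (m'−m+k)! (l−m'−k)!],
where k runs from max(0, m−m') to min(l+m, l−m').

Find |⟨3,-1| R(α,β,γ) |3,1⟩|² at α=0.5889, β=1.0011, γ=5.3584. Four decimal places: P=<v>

P=0.2543

Split into d^3_{-1,1}(β=1.0011) × two z-phases.
Half-angle: c=0.877319, s=0.479908. N=√(2·24·24·2)=48.000000
The bounds max(0,m−m')=2 and min(l+m,l−m')=4 give 3 terms
  k=2: (−1)^0·48.0000/(8)·0.8773^4·0.4799^2 = +0.818648
  k=3: (−1)^1·48.0000/(6)·0.8773^2·0.4799^4 = -0.326616
  k=4: (−1)^2·48.0000/(48)·0.8773^0·0.4799^6 = +0.012217
d^3_{-1,1}(1.0011) = +0.818648 -0.326616 +0.012217 = +0.504249
|D^3_{-1,1}|² = |d^3_{-1,1}(β)|² = (+0.504249)² = 0.254267 (the z-rotation phases have unit modulus)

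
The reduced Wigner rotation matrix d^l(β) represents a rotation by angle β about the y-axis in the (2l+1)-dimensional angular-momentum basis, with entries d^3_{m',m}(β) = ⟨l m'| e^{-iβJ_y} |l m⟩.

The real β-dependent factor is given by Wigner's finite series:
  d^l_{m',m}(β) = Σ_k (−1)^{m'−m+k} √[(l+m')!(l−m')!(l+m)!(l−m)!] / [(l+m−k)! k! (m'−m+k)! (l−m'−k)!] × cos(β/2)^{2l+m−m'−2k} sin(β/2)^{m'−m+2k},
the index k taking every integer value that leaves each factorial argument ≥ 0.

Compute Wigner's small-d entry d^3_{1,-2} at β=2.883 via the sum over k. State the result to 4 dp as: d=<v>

d=0.3778

d^3_{1,-2}(β=2.883) via Wigner's sum:
c=cos(2.883/2)=0.128936, s=sin(2.883/2)=0.991653; N=√[24·2·1·120]=75.894664
Admissible k: 0..1 (factorial args all ≥0)
  k=0: (−1)^3·75.8947/(12)·0.1289^3·0.9917^3 = -0.013220
  k=1: (−1)^4·75.8947/(24)·0.1289^1·0.9917^5 = +0.390997
d^3_{1,-2}(2.883) = -0.013220 +0.390997 = +0.377777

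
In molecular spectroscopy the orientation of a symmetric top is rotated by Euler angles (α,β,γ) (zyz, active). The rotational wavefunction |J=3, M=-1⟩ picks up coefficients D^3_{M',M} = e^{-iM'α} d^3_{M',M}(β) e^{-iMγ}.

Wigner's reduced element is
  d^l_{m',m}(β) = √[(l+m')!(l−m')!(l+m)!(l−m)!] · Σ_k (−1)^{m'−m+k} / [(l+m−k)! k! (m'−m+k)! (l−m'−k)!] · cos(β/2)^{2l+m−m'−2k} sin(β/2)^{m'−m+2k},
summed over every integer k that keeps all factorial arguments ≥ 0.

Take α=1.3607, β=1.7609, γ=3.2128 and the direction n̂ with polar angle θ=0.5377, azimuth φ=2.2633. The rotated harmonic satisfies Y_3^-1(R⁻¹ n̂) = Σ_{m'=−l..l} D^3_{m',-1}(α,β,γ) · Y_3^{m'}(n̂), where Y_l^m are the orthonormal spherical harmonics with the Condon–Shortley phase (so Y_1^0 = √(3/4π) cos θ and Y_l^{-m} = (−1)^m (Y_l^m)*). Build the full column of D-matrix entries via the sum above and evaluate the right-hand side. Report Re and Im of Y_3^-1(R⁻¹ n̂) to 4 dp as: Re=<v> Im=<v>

Need the full column D^3_{m',-1} for m'=−3..3 at α=1.3607, β=1.7609, γ=3.2128.
cos(β/2)=0.636804, sin(β/2)=0.771026
d^3_{-3,-1}: single k=2 term ⇒ +0.378623;  D = +0.200825+0.320975i
d^3_{-2,-1}: k∈[1..2] ⇒ +0.255328 -0.748607 = -0.493279;  D = -0.463545+0.168674i
d^3_{-1,-1}: k∈[0..2] ⇒ +0.066686 -0.782080 +0.859881 = +0.144487;  D = -0.020003-0.143095i
d^3_{0,-1}: k∈[0..2] ⇒ -0.279698 +1.230087 -0.601091 = +0.349298;  D = -0.348413-0.024852i
d^3_{1,-1}: k∈[0..2] ⇒ +0.586560 -1.146507 +0.210093 = -0.349854;  D = +0.097122-0.336103i
d^3_{2,-1}: k∈[0..1] ⇒ -0.748607 +0.548719 = -0.199889;  D = -0.176237-0.094320i
d^3_{3,-1}: single k=0 term ⇒ +0.555051;  D = +0.358208-0.423991i
Y_3^{m'}(θ=0.5377,φ=2.2633) and Σ D·Y over m':
  (+0.2008+0.3210i)·(+0.0490-0.0272i)  (-0.4635+0.1687i)·(-0.0425+0.2263i)  (-0.0200-0.1431i)·(-0.2841-0.3425i)  (-0.3484-0.0249i)·(+0.2207+0.0000i)  (+0.0971-0.3361i)·(+0.2841-0.3425i)  (-0.1762-0.0943i)·(-0.0425-0.2263i)  (+0.3582-0.4240i)·(-0.0490-0.0272i)
Y_3^-1(R⁻¹ n̂) = -0.250540-0.133606i

Re=-0.2505 Im=-0.1336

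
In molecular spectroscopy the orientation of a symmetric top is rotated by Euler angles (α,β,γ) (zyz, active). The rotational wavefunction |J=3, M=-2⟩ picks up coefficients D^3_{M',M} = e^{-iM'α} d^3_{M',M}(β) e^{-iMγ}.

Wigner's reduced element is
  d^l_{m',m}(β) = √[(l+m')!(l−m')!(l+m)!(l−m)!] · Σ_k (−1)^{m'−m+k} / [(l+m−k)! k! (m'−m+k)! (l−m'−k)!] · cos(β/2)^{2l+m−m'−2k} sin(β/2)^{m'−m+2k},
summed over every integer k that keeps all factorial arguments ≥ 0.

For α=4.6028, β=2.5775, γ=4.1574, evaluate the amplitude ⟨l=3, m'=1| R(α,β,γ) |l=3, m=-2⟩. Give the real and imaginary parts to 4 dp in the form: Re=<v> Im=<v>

First d^3_{1,-2}(β=2.5775), then the phase factors e^{-i(1)α} and e^{-i(-2)γ}:
c=cos(2.5775/2)=0.278322, s=sin(2.5775/2)=0.960488; N=√[24·2·1·120]=75.894664
Admissible k: 0..1 (factorial args all ≥0)
  k=0: (−1)^3·75.8947/(12)·0.2783^3·0.9605^3 = -0.120822
  k=1: (−1)^4·75.8947/(24)·0.2783^1·0.9605^5 = +0.719460
d^3_{1,-2}(2.5775) = -0.120822 +0.719460 = +0.598638
Attach z-rotation phases: D = e^{-i(1)(4.6028)}·(+0.598638)·e^{-i(-2)(4.1574)} = -0.503862-0.323249i

Re=-0.5039 Im=-0.3232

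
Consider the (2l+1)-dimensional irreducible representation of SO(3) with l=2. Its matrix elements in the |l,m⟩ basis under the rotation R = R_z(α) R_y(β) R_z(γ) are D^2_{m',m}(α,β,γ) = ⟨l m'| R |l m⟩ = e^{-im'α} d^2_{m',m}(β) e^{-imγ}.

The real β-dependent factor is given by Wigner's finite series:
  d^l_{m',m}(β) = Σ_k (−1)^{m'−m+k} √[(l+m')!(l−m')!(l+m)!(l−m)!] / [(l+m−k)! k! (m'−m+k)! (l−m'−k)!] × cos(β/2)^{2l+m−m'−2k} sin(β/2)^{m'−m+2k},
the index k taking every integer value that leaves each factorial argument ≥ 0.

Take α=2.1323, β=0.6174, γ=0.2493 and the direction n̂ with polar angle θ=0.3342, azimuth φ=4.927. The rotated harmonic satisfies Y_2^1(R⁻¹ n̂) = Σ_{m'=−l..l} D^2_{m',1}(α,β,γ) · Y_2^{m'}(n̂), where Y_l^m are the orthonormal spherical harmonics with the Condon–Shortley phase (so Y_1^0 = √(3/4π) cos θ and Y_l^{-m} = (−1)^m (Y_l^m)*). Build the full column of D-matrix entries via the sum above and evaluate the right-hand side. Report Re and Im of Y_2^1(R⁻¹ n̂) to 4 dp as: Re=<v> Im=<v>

Need the full column D^2_{m',1} for m'=−2..2 at α=2.1323, β=0.6174, γ=0.2493.
cos(β/2)=0.952729, sin(β/2)=0.303820
d^2_{-2,1}: single k=3 term ⇒ +0.053438;  D = -0.034307-0.040972i
d^2_{-1,1}: k∈[2..3] ⇒ +0.251359 -0.008521 = +0.242838;  D = -0.074589+0.231099i
d^2_{0,1}: k∈[1..2] ⇒ +0.643578 -0.065448 = +0.578130;  D = +0.560257-0.142639i
d^2_{1,1}: k∈[0..1] ⇒ +0.823907 -0.251359 = +0.572548;  D = -0.415006-0.394438i
d^2_{2,1}: single k=0 term ⇒ -0.525479;  D = +0.103618-0.515162i
Y_2^{m'}(θ=0.3342,φ=4.927) and Σ D·Y over m':
  (-0.0343-0.0410i)·(-0.0378+0.0173i)  (-0.0746+0.2311i)·(+0.0510+0.2339i)  (+0.5603-0.1426i)·(+0.5290+0.0000i)  (-0.4150-0.3944i)·(-0.0510+0.2339i)  (+0.1036-0.5152i)·(-0.0378-0.0173i)
Y_2^1(R⁻¹ n̂) = +0.341104-0.139446i

Re=0.3411 Im=-0.1394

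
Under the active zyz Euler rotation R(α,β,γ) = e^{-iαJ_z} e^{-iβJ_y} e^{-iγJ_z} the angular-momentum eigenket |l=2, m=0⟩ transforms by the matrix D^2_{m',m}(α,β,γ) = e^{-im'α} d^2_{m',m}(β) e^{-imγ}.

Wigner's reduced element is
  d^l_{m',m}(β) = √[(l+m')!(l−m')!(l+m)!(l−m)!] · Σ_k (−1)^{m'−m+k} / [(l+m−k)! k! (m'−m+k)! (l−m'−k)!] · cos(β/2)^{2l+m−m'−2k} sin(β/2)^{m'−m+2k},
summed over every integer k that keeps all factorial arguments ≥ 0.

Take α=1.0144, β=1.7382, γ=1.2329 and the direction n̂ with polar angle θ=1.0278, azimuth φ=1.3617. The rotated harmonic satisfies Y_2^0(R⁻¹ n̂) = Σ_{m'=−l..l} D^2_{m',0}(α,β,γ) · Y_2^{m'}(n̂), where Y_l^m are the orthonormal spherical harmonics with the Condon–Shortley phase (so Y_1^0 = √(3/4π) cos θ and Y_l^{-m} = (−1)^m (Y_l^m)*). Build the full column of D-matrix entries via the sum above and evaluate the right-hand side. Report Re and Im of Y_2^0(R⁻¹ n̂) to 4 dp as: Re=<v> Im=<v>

Need the full column D^2_{m',0} for m'=−2..2 at α=1.0144, β=1.7382, γ=1.2329.
cos(β/2)=0.645514, sin(β/2)=0.763748
d^2_{-2,0}: single k=2 term ⇒ +0.595371;  D = -0.263248+0.534010i
d^2_{-1,0}: k∈[1..2] ⇒ +0.503203 -0.704421 = -0.201218;  D = -0.106269-0.170867i
d^2_{0,0}: k∈[0..2] ⇒ +0.173629 -0.972237 +0.340252 = -0.458355;  D = -0.458355+0.000000i
d^2_{1,0}: k∈[0..1] ⇒ -0.503203 +0.704421 = +0.201218;  D = +0.106269-0.170867i
d^2_{2,0}: single k=0 term ⇒ +0.595371;  D = -0.263248-0.534010i
Y_2^{m'}(θ=1.0278,φ=1.3617) and Σ D·Y over m':
  (-0.2632+0.5340i)·(-0.2587-0.1150i)  (-0.1063-0.1709i)·(+0.0709-0.3343i)  (-0.4584+0.0000i)·(-0.0628+0.0000i)  (+0.1063-0.1709i)·(-0.0709-0.3343i)  (-0.2632-0.5340i)·(-0.2587+0.1150i)
Y_2^0(R⁻¹ n̂) = +0.158488+0.000000i

Re=0.1585 Im=0.0000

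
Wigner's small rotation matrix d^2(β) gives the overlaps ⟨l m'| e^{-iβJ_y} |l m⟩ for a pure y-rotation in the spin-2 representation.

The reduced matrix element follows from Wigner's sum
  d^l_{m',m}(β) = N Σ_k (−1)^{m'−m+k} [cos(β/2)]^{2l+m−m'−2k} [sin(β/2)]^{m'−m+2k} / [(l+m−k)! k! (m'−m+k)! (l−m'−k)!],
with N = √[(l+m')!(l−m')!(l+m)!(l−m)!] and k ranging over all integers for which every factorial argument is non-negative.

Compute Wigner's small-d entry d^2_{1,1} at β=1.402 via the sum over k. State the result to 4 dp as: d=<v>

d=-0.3878

d^2_{1,1}(β=1.402) via Wigner's sum:
c=cos(1.402/2)=0.764198, s=sin(1.402/2)=0.644982; N=√[6·1·6·1]=6.000000
Admissible k: 0..1 (factorial args all ≥0)
  k=0: (−1)^0·6.0000/(6)·0.7642^4·0.6450^0 = +0.341054
  k=1: (−1)^1·6.0000/(2)·0.7642^2·0.6450^2 = -0.728833
d^2_{1,1}(1.402) = +0.341054 -0.728833 = -0.387779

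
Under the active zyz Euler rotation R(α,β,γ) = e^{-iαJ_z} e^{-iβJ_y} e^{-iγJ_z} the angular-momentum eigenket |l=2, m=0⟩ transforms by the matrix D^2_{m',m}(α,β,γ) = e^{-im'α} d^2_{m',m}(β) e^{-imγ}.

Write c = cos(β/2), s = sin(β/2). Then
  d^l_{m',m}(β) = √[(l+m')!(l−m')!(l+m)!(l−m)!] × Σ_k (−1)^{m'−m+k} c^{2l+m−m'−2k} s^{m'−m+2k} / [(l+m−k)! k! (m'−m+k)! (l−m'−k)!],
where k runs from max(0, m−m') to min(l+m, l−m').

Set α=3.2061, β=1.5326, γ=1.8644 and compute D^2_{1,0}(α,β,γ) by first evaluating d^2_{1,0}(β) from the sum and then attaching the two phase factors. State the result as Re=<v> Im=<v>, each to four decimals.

D^2_{1,0}(3.2061,1.5326,1.8644) = e^{-i·1·3.2061}·d^2_{1,0}(1.5326)·e^{-i·0·1.8644}. Compute d first:
With c≡cos(β/2)=0.720481 and s≡sin(β/2)=0.693474, N=[6·1·2·2]^{1/2}=4.898979
k: max(0,(0)−(1))=0 … min(2+(0),2−(1))=1
  k=0: (−1)^1·4.8990/(2)·0.7205^3·0.6935^1 = -0.635293
  k=1: (−1)^2·4.8990/(2)·0.7205^1·0.6935^3 = +0.588558
d^2_{1,0}(1.5326) = -0.635293 +0.588558 = -0.046735
Attach z-rotation phases: D = e^{-i(1)(3.2061)}·(-0.046735)·e^{-i(0)(1.8644)} = +0.046638-0.003013i

Re=0.0466 Im=-0.0030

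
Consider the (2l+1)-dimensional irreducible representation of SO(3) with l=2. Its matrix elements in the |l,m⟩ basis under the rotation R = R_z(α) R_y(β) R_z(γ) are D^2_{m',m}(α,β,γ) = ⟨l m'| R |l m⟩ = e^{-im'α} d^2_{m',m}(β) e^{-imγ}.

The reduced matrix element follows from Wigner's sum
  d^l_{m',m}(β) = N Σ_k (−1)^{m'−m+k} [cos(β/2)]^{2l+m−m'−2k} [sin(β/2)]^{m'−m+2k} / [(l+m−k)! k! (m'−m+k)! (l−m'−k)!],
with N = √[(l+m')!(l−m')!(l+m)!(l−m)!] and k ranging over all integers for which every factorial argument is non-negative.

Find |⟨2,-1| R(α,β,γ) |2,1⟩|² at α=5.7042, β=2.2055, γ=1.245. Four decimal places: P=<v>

P=0.0219

Split into d^2_{-1,1}(β=2.2055) × two z-phases.
Half-angle: c=0.451144, s=0.892451. N=√(1·6·6·1)=6.000000
Admissible k: 2..3 (factorial args all ≥0)
  k=2: (−1)^0·6.0000/(2)·0.4511^2·0.8925^2 = +0.486318
  k=3: (−1)^1·6.0000/(6)·0.4511^0·0.8925^4 = -0.634364
d^2_{-1,1}(2.2055) = +0.486318 -0.634364 = -0.148046
|D^2_{-1,1}|² = |d^2_{-1,1}(β)|² = (-0.148046)² = 0.021918 (the z-rotation phases have unit modulus)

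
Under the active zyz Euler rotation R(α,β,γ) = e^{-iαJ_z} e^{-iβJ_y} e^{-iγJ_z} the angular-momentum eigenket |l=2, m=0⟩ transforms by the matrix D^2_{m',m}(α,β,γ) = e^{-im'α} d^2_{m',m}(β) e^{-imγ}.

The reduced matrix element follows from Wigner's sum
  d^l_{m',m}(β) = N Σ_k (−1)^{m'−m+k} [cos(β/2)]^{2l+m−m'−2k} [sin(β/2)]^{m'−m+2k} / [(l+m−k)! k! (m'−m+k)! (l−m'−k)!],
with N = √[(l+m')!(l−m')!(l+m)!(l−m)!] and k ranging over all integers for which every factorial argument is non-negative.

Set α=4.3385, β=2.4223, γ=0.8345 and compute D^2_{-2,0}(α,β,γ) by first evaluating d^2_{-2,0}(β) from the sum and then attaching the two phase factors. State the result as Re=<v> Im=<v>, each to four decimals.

Split into d^2_{-2,0}(β=2.4223) × two z-phases.
c=cos(2.4223/2)=0.351943, s=sin(2.4223/2)=0.936021; N=√[1·24·2·2]=9.797959
Admissible k: 2..2 (factorial args all ≥0)
  k=2: (−1)^0·9.7980/(4)·0.3519^2·0.9360^2 = +0.265823
d^2_{-2,0}(2.4223) = +0.265823
Phases: e^{-i·(-2)·4.3385}=-0.733202+0.680011i, e^{-i·(0)·0.8345}=+1.000000+0.000000i ⇒ D=-0.194902+0.180763i

Re=-0.1949 Im=0.1808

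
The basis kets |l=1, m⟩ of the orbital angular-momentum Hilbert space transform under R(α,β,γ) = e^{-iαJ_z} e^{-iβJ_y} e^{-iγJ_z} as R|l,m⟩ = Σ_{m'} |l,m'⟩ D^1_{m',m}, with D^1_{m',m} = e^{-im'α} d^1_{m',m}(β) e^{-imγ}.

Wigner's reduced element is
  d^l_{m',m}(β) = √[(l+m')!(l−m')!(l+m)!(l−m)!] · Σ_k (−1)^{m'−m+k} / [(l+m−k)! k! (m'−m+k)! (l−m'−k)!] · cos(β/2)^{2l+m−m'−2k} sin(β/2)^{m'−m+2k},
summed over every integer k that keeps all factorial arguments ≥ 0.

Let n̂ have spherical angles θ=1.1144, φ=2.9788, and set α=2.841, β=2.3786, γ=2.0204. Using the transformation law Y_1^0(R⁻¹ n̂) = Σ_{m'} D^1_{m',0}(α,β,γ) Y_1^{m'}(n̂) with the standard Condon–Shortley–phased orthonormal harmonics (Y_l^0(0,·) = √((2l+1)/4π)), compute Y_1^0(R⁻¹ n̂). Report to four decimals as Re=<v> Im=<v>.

Need the full column D^1_{m',0} for m'=−1..1 at α=2.841, β=2.3786, γ=2.0204.
cos(β/2)=0.372310, sin(β/2)=0.928109
d^1_{-1,0}: single k=1 term ⇒ +0.488673;  D = -0.466761+0.144689i
d^1_{0,0}: k∈[0..1] ⇒ +0.138614 -0.861386 = -0.722771;  D = -0.722771+0.000000i
d^1_{1,0}: single k=0 term ⇒ -0.488673;  D = +0.466761+0.144689i
Y_1^{m'}(θ=1.1144,φ=2.9788) and Σ D·Y over m':
  (-0.4668+0.1447i)·(-0.3060-0.0503i)  (-0.7228+0.0000i)·(+0.2153+0.0000i)  (+0.4668+0.1447i)·(+0.3060-0.0503i)
Y_1^0(R⁻¹ n̂) = +0.144595+0.000000i

Re=0.1446 Im=0.0000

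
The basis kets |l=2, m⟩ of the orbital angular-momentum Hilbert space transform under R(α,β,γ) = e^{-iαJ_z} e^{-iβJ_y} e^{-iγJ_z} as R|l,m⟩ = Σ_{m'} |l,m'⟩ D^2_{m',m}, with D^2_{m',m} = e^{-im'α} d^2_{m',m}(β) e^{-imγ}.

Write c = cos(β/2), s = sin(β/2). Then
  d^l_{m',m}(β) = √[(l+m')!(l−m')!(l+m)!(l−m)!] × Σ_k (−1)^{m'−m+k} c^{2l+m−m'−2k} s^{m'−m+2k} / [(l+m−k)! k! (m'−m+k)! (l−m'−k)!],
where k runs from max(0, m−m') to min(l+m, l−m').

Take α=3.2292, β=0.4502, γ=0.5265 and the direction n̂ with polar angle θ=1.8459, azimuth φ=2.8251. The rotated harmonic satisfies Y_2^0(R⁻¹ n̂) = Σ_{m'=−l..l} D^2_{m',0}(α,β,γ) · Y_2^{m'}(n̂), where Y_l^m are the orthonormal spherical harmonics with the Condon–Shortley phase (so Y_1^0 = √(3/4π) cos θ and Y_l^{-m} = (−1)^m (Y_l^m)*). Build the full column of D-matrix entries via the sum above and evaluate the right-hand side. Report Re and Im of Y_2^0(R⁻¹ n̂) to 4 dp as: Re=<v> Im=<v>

Re=-0.2967 Im=0.0000

Need the full column D^2_{m',0} for m'=−2..2 at α=3.2292, β=0.4502, γ=0.5265.
cos(β/2)=0.974772, sin(β/2)=0.223204
d^2_{-2,0}: single k=2 term ⇒ +0.115954;  D = +0.114178+0.020213i
d^2_{-1,0}: k∈[1..2] ⇒ +0.506391 -0.026551 = +0.479840;  D = -0.478000-0.041984i
d^2_{0,0}: k∈[0..2] ⇒ +0.902842 -0.189352 +0.002482 = +0.715972;  D = +0.715972+0.000000i
d^2_{1,0}: k∈[0..1] ⇒ -0.506391 +0.026551 = -0.479840;  D = +0.478000-0.041984i
d^2_{2,0}: single k=0 term ⇒ +0.115954;  D = +0.114178-0.020213i
Y_2^{m'}(θ=1.8459,φ=2.8251) and Σ D·Y over m':
  (+0.1142+0.0202i)·(+0.2885+0.2116i)  (-0.4780-0.0420i)·(+0.1919+0.0629i)  (+0.7160+0.0000i)·(-0.2456+0.0000i)  (+0.4780-0.0420i)·(-0.1919+0.0629i)  (+0.1142-0.0202i)·(+0.2885-0.2116i)
Y_2^0(R⁻¹ n̂) = -0.296721+0.000000i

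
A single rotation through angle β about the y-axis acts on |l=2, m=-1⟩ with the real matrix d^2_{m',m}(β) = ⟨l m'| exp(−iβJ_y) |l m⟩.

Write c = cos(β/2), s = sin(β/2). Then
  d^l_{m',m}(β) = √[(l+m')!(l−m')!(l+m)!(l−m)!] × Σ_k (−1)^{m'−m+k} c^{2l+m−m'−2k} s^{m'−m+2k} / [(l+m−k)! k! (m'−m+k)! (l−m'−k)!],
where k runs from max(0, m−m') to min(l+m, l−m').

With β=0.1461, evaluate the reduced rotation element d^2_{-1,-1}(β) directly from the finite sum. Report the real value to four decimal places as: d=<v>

d^2_{-1,-1}(β=0.1461) via Wigner's sum:
Half-angle: c=0.997333, s=0.072985. N=√(1·6·1·6)=6.000000
k∈{0,1} keeps every argument non-negative
  k=0: (−1)^0·6.0000/(6)·0.9973^4·0.0730^0 = +0.989375
  k=1: (−1)^1·6.0000/(2)·0.9973^2·0.0730^2 = -0.015895
d^2_{-1,-1}(0.1461) = +0.989375 -0.015895 = +0.973479

d=0.9735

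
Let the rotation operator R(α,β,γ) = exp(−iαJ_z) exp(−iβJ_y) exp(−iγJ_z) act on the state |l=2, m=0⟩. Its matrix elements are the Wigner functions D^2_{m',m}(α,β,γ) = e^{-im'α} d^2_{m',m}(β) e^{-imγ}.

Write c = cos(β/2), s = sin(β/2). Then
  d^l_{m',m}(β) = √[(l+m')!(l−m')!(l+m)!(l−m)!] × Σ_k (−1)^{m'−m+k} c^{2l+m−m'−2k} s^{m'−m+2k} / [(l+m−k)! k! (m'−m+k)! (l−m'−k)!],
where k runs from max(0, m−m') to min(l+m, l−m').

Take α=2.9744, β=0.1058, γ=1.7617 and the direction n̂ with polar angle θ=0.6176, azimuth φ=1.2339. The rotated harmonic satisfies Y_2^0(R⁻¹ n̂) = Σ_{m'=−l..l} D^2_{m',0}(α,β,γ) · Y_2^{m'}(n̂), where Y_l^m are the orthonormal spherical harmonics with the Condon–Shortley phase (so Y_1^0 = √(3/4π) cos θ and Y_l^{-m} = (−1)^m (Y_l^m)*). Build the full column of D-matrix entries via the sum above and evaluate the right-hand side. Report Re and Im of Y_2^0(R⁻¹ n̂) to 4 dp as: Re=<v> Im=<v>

Need the full column D^2_{m',0} for m'=−2..2 at α=2.9744, β=0.1058, γ=1.7617.
cos(β/2)=0.998601, sin(β/2)=0.052875
d^2_{-2,0}: single k=2 term ⇒ +0.006829;  D = +0.006451-0.002241i
d^2_{-1,0}: k∈[1..2] ⇒ +0.128975 -0.000362 = +0.128613;  D = -0.126820+0.021403i
d^2_{0,0}: k∈[0..2] ⇒ +0.994416 -0.011152 +0.000008 = +0.983272;  D = +0.983272+0.000000i
d^2_{1,0}: k∈[0..1] ⇒ -0.128975 +0.000362 = -0.128613;  D = +0.126820+0.021403i
d^2_{2,0}: single k=0 term ⇒ +0.006829;  D = +0.006451+0.002241i
Y_2^{m'}(θ=0.6176,φ=1.2339) and Σ D·Y over m':
  (+0.0065-0.0022i)·(-0.1012-0.0808i)  (-0.1268+0.0214i)·(+0.1206-0.3442i)  (+0.9833+0.0000i)·(+0.3135+0.0000i)  (+0.1268+0.0214i)·(-0.1206-0.3442i)  (+0.0065+0.0022i)·(-0.1012+0.0808i)
Y_2^0(R⁻¹ n̂) = +0.290742+0.000000i

Re=0.2907 Im=0.0000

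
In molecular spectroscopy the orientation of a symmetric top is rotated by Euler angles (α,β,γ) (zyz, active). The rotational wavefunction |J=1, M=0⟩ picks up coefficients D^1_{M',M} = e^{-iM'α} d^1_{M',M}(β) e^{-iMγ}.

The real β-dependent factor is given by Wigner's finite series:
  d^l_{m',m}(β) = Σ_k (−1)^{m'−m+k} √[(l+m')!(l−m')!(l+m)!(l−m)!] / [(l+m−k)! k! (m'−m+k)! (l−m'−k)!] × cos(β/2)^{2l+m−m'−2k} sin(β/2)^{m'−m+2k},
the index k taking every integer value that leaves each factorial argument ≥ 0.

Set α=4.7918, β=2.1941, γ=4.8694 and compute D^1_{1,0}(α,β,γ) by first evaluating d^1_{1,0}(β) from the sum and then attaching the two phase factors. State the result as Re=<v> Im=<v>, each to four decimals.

Re=-0.0455 Im=-0.5723

D^1_{1,0}(4.7918,2.1941,4.8694) = e^{-i·1·4.7918}·d^1_{1,0}(2.1941)·e^{-i·0·4.8694}. Compute d first:
Half-angle: c=0.456223, s=0.889865. N=√(2·1·1·1)=1.414214
k: max(0,(0)−(1))=0 … min(1+(0),1−(1))=0
  k=0: (−1)^1·1.4142/(1)·0.4562^1·0.8899^1 = -0.574139
d^1_{1,0}(2.1941) = -0.574139
Attach z-rotation phases: D = e^{-i(1)(4.7918)}·(-0.574139)·e^{-i(0)(4.8694)} = -0.045545-0.572329i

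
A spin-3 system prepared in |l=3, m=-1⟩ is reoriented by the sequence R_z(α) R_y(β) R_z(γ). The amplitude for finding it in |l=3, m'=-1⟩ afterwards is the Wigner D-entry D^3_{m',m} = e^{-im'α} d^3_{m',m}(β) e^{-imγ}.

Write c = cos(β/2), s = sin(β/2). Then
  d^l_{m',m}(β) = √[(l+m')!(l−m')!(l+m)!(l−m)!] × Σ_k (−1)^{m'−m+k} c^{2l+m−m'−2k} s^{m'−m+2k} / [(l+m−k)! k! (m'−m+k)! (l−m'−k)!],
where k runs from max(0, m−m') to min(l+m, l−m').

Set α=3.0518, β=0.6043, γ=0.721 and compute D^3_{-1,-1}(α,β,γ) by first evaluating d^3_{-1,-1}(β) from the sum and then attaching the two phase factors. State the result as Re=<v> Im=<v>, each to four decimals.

Split into d^3_{-1,-1}(β=0.6043) × two z-phases.
With c≡cos(β/2)=0.954699 and s≡sin(β/2)=0.297573, N=[2·24·2·24]^{1/2}=48.000000
k: max(0,(-1)−(-1))=0 … min(3+(-1),3−(-1))=2
  k=0: (−1)^0·48.0000/(48)·0.9547^6·0.2976^0 = +0.757179
  k=1: (−1)^1·48.0000/(6)·0.9547^4·0.2976^2 = -0.588497
  k=2: (−1)^2·48.0000/(8)·0.9547^2·0.2976^4 = +0.042881
d^3_{-1,-1}(0.6043) = +0.757179 -0.588497 +0.042881 = +0.211563
Phases: e^{-i·(-1)·3.0518}=-0.995971+0.089672i, e^{-i·(-1)·0.721}=+0.751146+0.660136i ⇒ D=-0.170798-0.124847i

Re=-0.1708 Im=-0.1248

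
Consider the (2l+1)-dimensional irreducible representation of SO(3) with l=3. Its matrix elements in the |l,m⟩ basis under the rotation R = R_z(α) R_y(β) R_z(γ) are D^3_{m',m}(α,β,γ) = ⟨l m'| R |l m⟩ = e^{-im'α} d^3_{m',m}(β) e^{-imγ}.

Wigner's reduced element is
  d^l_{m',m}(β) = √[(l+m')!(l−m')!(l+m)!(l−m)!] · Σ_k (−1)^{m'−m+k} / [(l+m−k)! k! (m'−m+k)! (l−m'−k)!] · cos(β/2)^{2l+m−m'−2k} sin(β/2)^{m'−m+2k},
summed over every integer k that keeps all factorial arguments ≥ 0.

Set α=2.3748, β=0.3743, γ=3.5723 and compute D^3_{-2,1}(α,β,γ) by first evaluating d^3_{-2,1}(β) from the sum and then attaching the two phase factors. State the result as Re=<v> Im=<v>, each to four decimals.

Re=0.0145 Im=0.0350

First d^3_{-2,1}(β=0.3743), then the phase factors e^{-i(-2)α} and e^{-i(1)γ}:
Half-angle: c=0.982538, s=0.186059. N=√(1·120·24·2)=75.894664
k: max(0,(1)−(-2))=3 … min(3+(1),3−(-2))=4
  k=3: (−1)^0·75.8947/(12)·0.9825^3·0.1861^3 = +0.038640
  k=4: (−1)^1·75.8947/(24)·0.9825^1·0.1861^5 = -0.000693
d^3_{-2,1}(0.3743) = +0.038640 -0.000693 = +0.037947
Attach z-rotation phases: D = e^{-i(-2)(2.3748)}·(+0.037947)·e^{-i(1)(3.5723)} = +0.014550+0.035047i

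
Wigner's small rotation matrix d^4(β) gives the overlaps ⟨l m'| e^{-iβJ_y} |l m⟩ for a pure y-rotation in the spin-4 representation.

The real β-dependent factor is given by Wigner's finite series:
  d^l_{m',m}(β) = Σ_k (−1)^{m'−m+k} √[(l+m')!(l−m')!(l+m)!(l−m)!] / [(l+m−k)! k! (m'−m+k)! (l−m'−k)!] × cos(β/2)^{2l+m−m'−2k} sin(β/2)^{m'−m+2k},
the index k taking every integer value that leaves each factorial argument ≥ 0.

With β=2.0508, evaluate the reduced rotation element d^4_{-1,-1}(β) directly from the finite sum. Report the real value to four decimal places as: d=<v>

d=-0.0985

d^4_{-1,-1}(β=2.0508) via Wigner's sum:
With c≡cos(β/2)=0.518757 and s≡sin(β/2)=0.854922, N=[6·120·6·120]^{1/2}=720.000000
The bounds max(0,m−m')=0 and min(l+m,l−m')=3 give 4 terms
  k=0: (−1)^0·720.0000/(720)·0.5188^8·0.8549^0 = +0.005245
  k=1: (−1)^1·720.0000/(48)·0.5188^6·0.8549^2 = -0.213662
  k=2: (−1)^2·720.0000/(24)·0.5188^4·0.8549^4 = +1.160600
  k=3: (−1)^3·720.0000/(72)·0.5188^2·0.8549^6 = -1.050718
d^4_{-1,-1}(2.0508) = +0.005245 -0.213662 +1.160600 -1.050718 = -0.098536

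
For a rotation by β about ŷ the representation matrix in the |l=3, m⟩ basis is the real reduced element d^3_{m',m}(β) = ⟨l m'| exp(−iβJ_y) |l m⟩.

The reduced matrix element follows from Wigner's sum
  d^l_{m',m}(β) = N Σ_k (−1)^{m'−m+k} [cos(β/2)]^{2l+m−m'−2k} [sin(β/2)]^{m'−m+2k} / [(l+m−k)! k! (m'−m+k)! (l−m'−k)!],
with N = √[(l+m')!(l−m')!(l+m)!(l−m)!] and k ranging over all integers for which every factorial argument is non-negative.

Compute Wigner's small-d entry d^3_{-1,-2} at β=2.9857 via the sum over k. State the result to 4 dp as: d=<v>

d^3_{-1,-2}(β=2.9857) via Wigner's sum:
Half-angle: c=0.077867, s=0.996964. N=√(2·24·1·120)=75.894664
Admissible k: 0..1 (factorial args all ≥0)
  k=0: (−1)^1·75.8947/(24)·0.0779^5·0.9970^1 = -0.000009
  k=1: (−1)^2·75.8947/(12)·0.0779^3·0.9970^3 = +0.002959
d^3_{-1,-2}(2.9857) = -0.000009 +0.002959 = +0.002950

d=0.0029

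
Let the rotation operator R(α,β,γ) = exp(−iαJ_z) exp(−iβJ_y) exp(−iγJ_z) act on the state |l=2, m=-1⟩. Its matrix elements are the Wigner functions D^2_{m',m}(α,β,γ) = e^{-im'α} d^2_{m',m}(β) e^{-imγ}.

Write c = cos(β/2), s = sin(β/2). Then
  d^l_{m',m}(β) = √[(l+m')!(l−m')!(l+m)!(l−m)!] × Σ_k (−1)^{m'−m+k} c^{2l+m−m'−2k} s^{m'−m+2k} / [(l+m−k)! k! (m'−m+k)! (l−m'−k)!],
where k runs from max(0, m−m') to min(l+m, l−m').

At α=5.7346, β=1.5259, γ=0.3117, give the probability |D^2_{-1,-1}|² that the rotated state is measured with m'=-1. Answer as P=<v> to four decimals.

First d^2_{-1,-1}(β=1.5259), then the phase factors e^{-i(-1)α} and e^{-i(-1)γ}:
Half-angle: c=0.722801, s=0.691057. N=√(1·6·1·6)=6.000000
Admissible k: 0..1 (factorial args all ≥0)
  k=0: (−1)^0·6.0000/(6)·0.7228^4·0.6911^0 = +0.272944
  k=1: (−1)^1·6.0000/(2)·0.7228^2·0.6911^2 = -0.748489
d^2_{-1,-1}(1.5259) = +0.272944 -0.748489 = -0.475545
|D^2_{-1,-1}|² = |d^2_{-1,-1}(β)|² = (-0.475545)² = 0.226143 (the z-rotation phases have unit modulus)

P=0.2261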